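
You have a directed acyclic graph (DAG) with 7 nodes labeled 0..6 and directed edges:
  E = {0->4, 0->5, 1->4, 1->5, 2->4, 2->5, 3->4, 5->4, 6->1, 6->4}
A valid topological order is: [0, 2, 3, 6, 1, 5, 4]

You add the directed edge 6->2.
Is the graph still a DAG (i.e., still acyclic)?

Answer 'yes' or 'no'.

Answer: yes

Derivation:
Given toposort: [0, 2, 3, 6, 1, 5, 4]
Position of 6: index 3; position of 2: index 1
New edge 6->2: backward (u after v in old order)
Backward edge: old toposort is now invalid. Check if this creates a cycle.
Does 2 already reach 6? Reachable from 2: [2, 4, 5]. NO -> still a DAG (reorder needed).
Still a DAG? yes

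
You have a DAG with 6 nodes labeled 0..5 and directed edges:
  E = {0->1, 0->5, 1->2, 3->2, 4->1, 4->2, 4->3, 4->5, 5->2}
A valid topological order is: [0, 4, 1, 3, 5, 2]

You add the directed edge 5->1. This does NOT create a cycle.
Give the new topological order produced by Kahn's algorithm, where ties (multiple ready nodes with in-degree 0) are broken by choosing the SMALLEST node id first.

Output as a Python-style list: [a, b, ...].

Answer: [0, 4, 3, 5, 1, 2]

Derivation:
Old toposort: [0, 4, 1, 3, 5, 2]
Added edge: 5->1
Position of 5 (4) > position of 1 (2). Must reorder: 5 must now come before 1.
Run Kahn's algorithm (break ties by smallest node id):
  initial in-degrees: [0, 3, 4, 1, 0, 2]
  ready (indeg=0): [0, 4]
  pop 0: indeg[1]->2; indeg[5]->1 | ready=[4] | order so far=[0]
  pop 4: indeg[1]->1; indeg[2]->3; indeg[3]->0; indeg[5]->0 | ready=[3, 5] | order so far=[0, 4]
  pop 3: indeg[2]->2 | ready=[5] | order so far=[0, 4, 3]
  pop 5: indeg[1]->0; indeg[2]->1 | ready=[1] | order so far=[0, 4, 3, 5]
  pop 1: indeg[2]->0 | ready=[2] | order so far=[0, 4, 3, 5, 1]
  pop 2: no out-edges | ready=[] | order so far=[0, 4, 3, 5, 1, 2]
  Result: [0, 4, 3, 5, 1, 2]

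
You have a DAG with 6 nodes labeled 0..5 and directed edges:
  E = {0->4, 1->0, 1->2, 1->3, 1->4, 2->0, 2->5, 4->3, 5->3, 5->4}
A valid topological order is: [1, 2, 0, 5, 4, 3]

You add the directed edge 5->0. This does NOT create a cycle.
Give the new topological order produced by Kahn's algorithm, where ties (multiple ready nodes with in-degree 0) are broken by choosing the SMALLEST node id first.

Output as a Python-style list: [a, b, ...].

Answer: [1, 2, 5, 0, 4, 3]

Derivation:
Old toposort: [1, 2, 0, 5, 4, 3]
Added edge: 5->0
Position of 5 (3) > position of 0 (2). Must reorder: 5 must now come before 0.
Run Kahn's algorithm (break ties by smallest node id):
  initial in-degrees: [3, 0, 1, 3, 3, 1]
  ready (indeg=0): [1]
  pop 1: indeg[0]->2; indeg[2]->0; indeg[3]->2; indeg[4]->2 | ready=[2] | order so far=[1]
  pop 2: indeg[0]->1; indeg[5]->0 | ready=[5] | order so far=[1, 2]
  pop 5: indeg[0]->0; indeg[3]->1; indeg[4]->1 | ready=[0] | order so far=[1, 2, 5]
  pop 0: indeg[4]->0 | ready=[4] | order so far=[1, 2, 5, 0]
  pop 4: indeg[3]->0 | ready=[3] | order so far=[1, 2, 5, 0, 4]
  pop 3: no out-edges | ready=[] | order so far=[1, 2, 5, 0, 4, 3]
  Result: [1, 2, 5, 0, 4, 3]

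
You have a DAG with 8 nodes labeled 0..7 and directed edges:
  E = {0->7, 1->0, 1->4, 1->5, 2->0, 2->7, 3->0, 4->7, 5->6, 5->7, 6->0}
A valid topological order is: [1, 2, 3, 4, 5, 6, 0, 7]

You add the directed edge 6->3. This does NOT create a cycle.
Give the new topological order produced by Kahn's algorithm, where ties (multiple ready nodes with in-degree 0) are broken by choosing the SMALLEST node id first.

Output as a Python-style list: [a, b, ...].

Old toposort: [1, 2, 3, 4, 5, 6, 0, 7]
Added edge: 6->3
Position of 6 (5) > position of 3 (2). Must reorder: 6 must now come before 3.
Run Kahn's algorithm (break ties by smallest node id):
  initial in-degrees: [4, 0, 0, 1, 1, 1, 1, 4]
  ready (indeg=0): [1, 2]
  pop 1: indeg[0]->3; indeg[4]->0; indeg[5]->0 | ready=[2, 4, 5] | order so far=[1]
  pop 2: indeg[0]->2; indeg[7]->3 | ready=[4, 5] | order so far=[1, 2]
  pop 4: indeg[7]->2 | ready=[5] | order so far=[1, 2, 4]
  pop 5: indeg[6]->0; indeg[7]->1 | ready=[6] | order so far=[1, 2, 4, 5]
  pop 6: indeg[0]->1; indeg[3]->0 | ready=[3] | order so far=[1, 2, 4, 5, 6]
  pop 3: indeg[0]->0 | ready=[0] | order so far=[1, 2, 4, 5, 6, 3]
  pop 0: indeg[7]->0 | ready=[7] | order so far=[1, 2, 4, 5, 6, 3, 0]
  pop 7: no out-edges | ready=[] | order so far=[1, 2, 4, 5, 6, 3, 0, 7]
  Result: [1, 2, 4, 5, 6, 3, 0, 7]

Answer: [1, 2, 4, 5, 6, 3, 0, 7]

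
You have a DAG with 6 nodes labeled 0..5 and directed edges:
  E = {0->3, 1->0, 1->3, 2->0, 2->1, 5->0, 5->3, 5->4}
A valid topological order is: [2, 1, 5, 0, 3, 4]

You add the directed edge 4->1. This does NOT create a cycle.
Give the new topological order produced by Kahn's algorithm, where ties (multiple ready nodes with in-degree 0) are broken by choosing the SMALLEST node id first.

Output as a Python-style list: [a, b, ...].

Old toposort: [2, 1, 5, 0, 3, 4]
Added edge: 4->1
Position of 4 (5) > position of 1 (1). Must reorder: 4 must now come before 1.
Run Kahn's algorithm (break ties by smallest node id):
  initial in-degrees: [3, 2, 0, 3, 1, 0]
  ready (indeg=0): [2, 5]
  pop 2: indeg[0]->2; indeg[1]->1 | ready=[5] | order so far=[2]
  pop 5: indeg[0]->1; indeg[3]->2; indeg[4]->0 | ready=[4] | order so far=[2, 5]
  pop 4: indeg[1]->0 | ready=[1] | order so far=[2, 5, 4]
  pop 1: indeg[0]->0; indeg[3]->1 | ready=[0] | order so far=[2, 5, 4, 1]
  pop 0: indeg[3]->0 | ready=[3] | order so far=[2, 5, 4, 1, 0]
  pop 3: no out-edges | ready=[] | order so far=[2, 5, 4, 1, 0, 3]
  Result: [2, 5, 4, 1, 0, 3]

Answer: [2, 5, 4, 1, 0, 3]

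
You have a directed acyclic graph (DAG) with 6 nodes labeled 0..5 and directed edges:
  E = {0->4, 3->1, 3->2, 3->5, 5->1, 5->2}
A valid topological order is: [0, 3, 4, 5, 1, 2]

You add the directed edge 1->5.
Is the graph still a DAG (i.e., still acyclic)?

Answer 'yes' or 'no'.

Answer: no

Derivation:
Given toposort: [0, 3, 4, 5, 1, 2]
Position of 1: index 4; position of 5: index 3
New edge 1->5: backward (u after v in old order)
Backward edge: old toposort is now invalid. Check if this creates a cycle.
Does 5 already reach 1? Reachable from 5: [1, 2, 5]. YES -> cycle!
Still a DAG? no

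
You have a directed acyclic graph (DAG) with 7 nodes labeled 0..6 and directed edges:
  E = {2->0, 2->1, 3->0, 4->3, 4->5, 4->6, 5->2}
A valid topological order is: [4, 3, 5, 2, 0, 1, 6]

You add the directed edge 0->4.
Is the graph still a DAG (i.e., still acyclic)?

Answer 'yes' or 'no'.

Given toposort: [4, 3, 5, 2, 0, 1, 6]
Position of 0: index 4; position of 4: index 0
New edge 0->4: backward (u after v in old order)
Backward edge: old toposort is now invalid. Check if this creates a cycle.
Does 4 already reach 0? Reachable from 4: [0, 1, 2, 3, 4, 5, 6]. YES -> cycle!
Still a DAG? no

Answer: no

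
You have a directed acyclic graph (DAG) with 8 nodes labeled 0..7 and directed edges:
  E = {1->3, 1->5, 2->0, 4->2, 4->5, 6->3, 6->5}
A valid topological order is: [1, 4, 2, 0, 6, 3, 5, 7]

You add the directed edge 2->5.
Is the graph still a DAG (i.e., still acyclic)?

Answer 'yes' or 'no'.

Answer: yes

Derivation:
Given toposort: [1, 4, 2, 0, 6, 3, 5, 7]
Position of 2: index 2; position of 5: index 6
New edge 2->5: forward
Forward edge: respects the existing order. Still a DAG, same toposort still valid.
Still a DAG? yes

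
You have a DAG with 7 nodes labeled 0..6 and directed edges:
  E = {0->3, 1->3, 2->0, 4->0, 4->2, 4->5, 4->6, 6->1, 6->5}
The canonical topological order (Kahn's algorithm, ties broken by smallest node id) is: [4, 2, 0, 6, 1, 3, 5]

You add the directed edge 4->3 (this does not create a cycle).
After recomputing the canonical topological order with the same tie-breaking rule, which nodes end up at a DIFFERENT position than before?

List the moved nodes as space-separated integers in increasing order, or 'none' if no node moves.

Answer: none

Derivation:
Old toposort: [4, 2, 0, 6, 1, 3, 5]
Added edge 4->3
Recompute Kahn (smallest-id tiebreak):
  initial in-degrees: [2, 1, 1, 3, 0, 2, 1]
  ready (indeg=0): [4]
  pop 4: indeg[0]->1; indeg[2]->0; indeg[3]->2; indeg[5]->1; indeg[6]->0 | ready=[2, 6] | order so far=[4]
  pop 2: indeg[0]->0 | ready=[0, 6] | order so far=[4, 2]
  pop 0: indeg[3]->1 | ready=[6] | order so far=[4, 2, 0]
  pop 6: indeg[1]->0; indeg[5]->0 | ready=[1, 5] | order so far=[4, 2, 0, 6]
  pop 1: indeg[3]->0 | ready=[3, 5] | order so far=[4, 2, 0, 6, 1]
  pop 3: no out-edges | ready=[5] | order so far=[4, 2, 0, 6, 1, 3]
  pop 5: no out-edges | ready=[] | order so far=[4, 2, 0, 6, 1, 3, 5]
New canonical toposort: [4, 2, 0, 6, 1, 3, 5]
Compare positions:
  Node 0: index 2 -> 2 (same)
  Node 1: index 4 -> 4 (same)
  Node 2: index 1 -> 1 (same)
  Node 3: index 5 -> 5 (same)
  Node 4: index 0 -> 0 (same)
  Node 5: index 6 -> 6 (same)
  Node 6: index 3 -> 3 (same)
Nodes that changed position: none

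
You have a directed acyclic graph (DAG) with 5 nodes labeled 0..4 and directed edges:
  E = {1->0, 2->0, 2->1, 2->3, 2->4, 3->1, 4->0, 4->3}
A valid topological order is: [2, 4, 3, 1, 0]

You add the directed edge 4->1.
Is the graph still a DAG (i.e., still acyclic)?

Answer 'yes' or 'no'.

Given toposort: [2, 4, 3, 1, 0]
Position of 4: index 1; position of 1: index 3
New edge 4->1: forward
Forward edge: respects the existing order. Still a DAG, same toposort still valid.
Still a DAG? yes

Answer: yes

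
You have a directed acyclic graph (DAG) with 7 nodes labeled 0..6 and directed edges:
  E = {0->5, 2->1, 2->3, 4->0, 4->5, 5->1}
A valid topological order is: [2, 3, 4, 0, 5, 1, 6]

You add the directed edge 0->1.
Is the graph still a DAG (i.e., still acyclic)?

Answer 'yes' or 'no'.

Given toposort: [2, 3, 4, 0, 5, 1, 6]
Position of 0: index 3; position of 1: index 5
New edge 0->1: forward
Forward edge: respects the existing order. Still a DAG, same toposort still valid.
Still a DAG? yes

Answer: yes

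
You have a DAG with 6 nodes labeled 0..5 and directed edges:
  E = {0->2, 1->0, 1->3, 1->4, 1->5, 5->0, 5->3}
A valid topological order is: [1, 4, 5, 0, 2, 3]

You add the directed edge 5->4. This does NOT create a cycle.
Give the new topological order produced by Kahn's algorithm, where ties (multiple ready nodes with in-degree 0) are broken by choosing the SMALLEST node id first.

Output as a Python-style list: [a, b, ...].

Old toposort: [1, 4, 5, 0, 2, 3]
Added edge: 5->4
Position of 5 (2) > position of 4 (1). Must reorder: 5 must now come before 4.
Run Kahn's algorithm (break ties by smallest node id):
  initial in-degrees: [2, 0, 1, 2, 2, 1]
  ready (indeg=0): [1]
  pop 1: indeg[0]->1; indeg[3]->1; indeg[4]->1; indeg[5]->0 | ready=[5] | order so far=[1]
  pop 5: indeg[0]->0; indeg[3]->0; indeg[4]->0 | ready=[0, 3, 4] | order so far=[1, 5]
  pop 0: indeg[2]->0 | ready=[2, 3, 4] | order so far=[1, 5, 0]
  pop 2: no out-edges | ready=[3, 4] | order so far=[1, 5, 0, 2]
  pop 3: no out-edges | ready=[4] | order so far=[1, 5, 0, 2, 3]
  pop 4: no out-edges | ready=[] | order so far=[1, 5, 0, 2, 3, 4]
  Result: [1, 5, 0, 2, 3, 4]

Answer: [1, 5, 0, 2, 3, 4]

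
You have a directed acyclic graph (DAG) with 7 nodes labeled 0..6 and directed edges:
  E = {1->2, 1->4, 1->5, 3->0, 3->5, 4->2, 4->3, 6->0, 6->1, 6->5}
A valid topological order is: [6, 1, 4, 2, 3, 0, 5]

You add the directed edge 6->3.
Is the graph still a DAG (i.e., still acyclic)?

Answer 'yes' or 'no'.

Answer: yes

Derivation:
Given toposort: [6, 1, 4, 2, 3, 0, 5]
Position of 6: index 0; position of 3: index 4
New edge 6->3: forward
Forward edge: respects the existing order. Still a DAG, same toposort still valid.
Still a DAG? yes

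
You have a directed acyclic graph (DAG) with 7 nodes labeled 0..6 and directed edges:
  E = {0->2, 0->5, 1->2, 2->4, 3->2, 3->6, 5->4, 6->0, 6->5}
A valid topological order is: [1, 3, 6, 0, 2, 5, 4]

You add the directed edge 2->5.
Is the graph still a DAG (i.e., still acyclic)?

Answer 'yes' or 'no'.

Answer: yes

Derivation:
Given toposort: [1, 3, 6, 0, 2, 5, 4]
Position of 2: index 4; position of 5: index 5
New edge 2->5: forward
Forward edge: respects the existing order. Still a DAG, same toposort still valid.
Still a DAG? yes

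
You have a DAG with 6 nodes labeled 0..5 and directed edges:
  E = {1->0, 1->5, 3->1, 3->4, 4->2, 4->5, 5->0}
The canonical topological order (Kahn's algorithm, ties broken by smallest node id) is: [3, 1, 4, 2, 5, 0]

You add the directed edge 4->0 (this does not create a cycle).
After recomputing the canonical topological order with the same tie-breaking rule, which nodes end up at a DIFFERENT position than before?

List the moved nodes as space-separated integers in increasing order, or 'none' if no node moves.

Answer: none

Derivation:
Old toposort: [3, 1, 4, 2, 5, 0]
Added edge 4->0
Recompute Kahn (smallest-id tiebreak):
  initial in-degrees: [3, 1, 1, 0, 1, 2]
  ready (indeg=0): [3]
  pop 3: indeg[1]->0; indeg[4]->0 | ready=[1, 4] | order so far=[3]
  pop 1: indeg[0]->2; indeg[5]->1 | ready=[4] | order so far=[3, 1]
  pop 4: indeg[0]->1; indeg[2]->0; indeg[5]->0 | ready=[2, 5] | order so far=[3, 1, 4]
  pop 2: no out-edges | ready=[5] | order so far=[3, 1, 4, 2]
  pop 5: indeg[0]->0 | ready=[0] | order so far=[3, 1, 4, 2, 5]
  pop 0: no out-edges | ready=[] | order so far=[3, 1, 4, 2, 5, 0]
New canonical toposort: [3, 1, 4, 2, 5, 0]
Compare positions:
  Node 0: index 5 -> 5 (same)
  Node 1: index 1 -> 1 (same)
  Node 2: index 3 -> 3 (same)
  Node 3: index 0 -> 0 (same)
  Node 4: index 2 -> 2 (same)
  Node 5: index 4 -> 4 (same)
Nodes that changed position: none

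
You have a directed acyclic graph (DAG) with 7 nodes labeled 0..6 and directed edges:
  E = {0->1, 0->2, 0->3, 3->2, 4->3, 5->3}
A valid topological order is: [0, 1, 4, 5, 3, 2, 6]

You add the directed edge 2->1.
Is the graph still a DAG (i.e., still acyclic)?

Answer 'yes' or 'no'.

Given toposort: [0, 1, 4, 5, 3, 2, 6]
Position of 2: index 5; position of 1: index 1
New edge 2->1: backward (u after v in old order)
Backward edge: old toposort is now invalid. Check if this creates a cycle.
Does 1 already reach 2? Reachable from 1: [1]. NO -> still a DAG (reorder needed).
Still a DAG? yes

Answer: yes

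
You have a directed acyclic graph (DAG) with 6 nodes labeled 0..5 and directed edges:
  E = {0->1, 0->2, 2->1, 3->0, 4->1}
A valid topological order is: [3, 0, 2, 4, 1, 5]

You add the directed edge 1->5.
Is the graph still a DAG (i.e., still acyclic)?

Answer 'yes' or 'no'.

Answer: yes

Derivation:
Given toposort: [3, 0, 2, 4, 1, 5]
Position of 1: index 4; position of 5: index 5
New edge 1->5: forward
Forward edge: respects the existing order. Still a DAG, same toposort still valid.
Still a DAG? yes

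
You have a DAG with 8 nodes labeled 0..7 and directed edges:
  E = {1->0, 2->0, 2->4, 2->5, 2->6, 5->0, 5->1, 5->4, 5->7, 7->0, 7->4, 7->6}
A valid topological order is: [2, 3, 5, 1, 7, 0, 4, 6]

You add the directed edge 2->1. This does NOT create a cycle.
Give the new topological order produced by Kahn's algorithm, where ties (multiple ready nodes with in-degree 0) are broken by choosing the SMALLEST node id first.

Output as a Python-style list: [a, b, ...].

Answer: [2, 3, 5, 1, 7, 0, 4, 6]

Derivation:
Old toposort: [2, 3, 5, 1, 7, 0, 4, 6]
Added edge: 2->1
Position of 2 (0) < position of 1 (3). Old order still valid.
Run Kahn's algorithm (break ties by smallest node id):
  initial in-degrees: [4, 2, 0, 0, 3, 1, 2, 1]
  ready (indeg=0): [2, 3]
  pop 2: indeg[0]->3; indeg[1]->1; indeg[4]->2; indeg[5]->0; indeg[6]->1 | ready=[3, 5] | order so far=[2]
  pop 3: no out-edges | ready=[5] | order so far=[2, 3]
  pop 5: indeg[0]->2; indeg[1]->0; indeg[4]->1; indeg[7]->0 | ready=[1, 7] | order so far=[2, 3, 5]
  pop 1: indeg[0]->1 | ready=[7] | order so far=[2, 3, 5, 1]
  pop 7: indeg[0]->0; indeg[4]->0; indeg[6]->0 | ready=[0, 4, 6] | order so far=[2, 3, 5, 1, 7]
  pop 0: no out-edges | ready=[4, 6] | order so far=[2, 3, 5, 1, 7, 0]
  pop 4: no out-edges | ready=[6] | order so far=[2, 3, 5, 1, 7, 0, 4]
  pop 6: no out-edges | ready=[] | order so far=[2, 3, 5, 1, 7, 0, 4, 6]
  Result: [2, 3, 5, 1, 7, 0, 4, 6]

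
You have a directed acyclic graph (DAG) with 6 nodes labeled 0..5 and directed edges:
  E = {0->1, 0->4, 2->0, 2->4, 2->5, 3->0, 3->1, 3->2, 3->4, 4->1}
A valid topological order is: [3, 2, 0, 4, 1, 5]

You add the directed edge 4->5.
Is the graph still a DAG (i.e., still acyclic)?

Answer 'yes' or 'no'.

Answer: yes

Derivation:
Given toposort: [3, 2, 0, 4, 1, 5]
Position of 4: index 3; position of 5: index 5
New edge 4->5: forward
Forward edge: respects the existing order. Still a DAG, same toposort still valid.
Still a DAG? yes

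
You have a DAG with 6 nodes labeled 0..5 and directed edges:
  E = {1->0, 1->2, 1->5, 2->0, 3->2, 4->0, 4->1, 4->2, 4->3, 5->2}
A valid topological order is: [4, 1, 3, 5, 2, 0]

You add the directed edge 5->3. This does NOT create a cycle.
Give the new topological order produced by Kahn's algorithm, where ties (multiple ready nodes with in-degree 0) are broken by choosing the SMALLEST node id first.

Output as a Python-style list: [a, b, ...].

Answer: [4, 1, 5, 3, 2, 0]

Derivation:
Old toposort: [4, 1, 3, 5, 2, 0]
Added edge: 5->3
Position of 5 (3) > position of 3 (2). Must reorder: 5 must now come before 3.
Run Kahn's algorithm (break ties by smallest node id):
  initial in-degrees: [3, 1, 4, 2, 0, 1]
  ready (indeg=0): [4]
  pop 4: indeg[0]->2; indeg[1]->0; indeg[2]->3; indeg[3]->1 | ready=[1] | order so far=[4]
  pop 1: indeg[0]->1; indeg[2]->2; indeg[5]->0 | ready=[5] | order so far=[4, 1]
  pop 5: indeg[2]->1; indeg[3]->0 | ready=[3] | order so far=[4, 1, 5]
  pop 3: indeg[2]->0 | ready=[2] | order so far=[4, 1, 5, 3]
  pop 2: indeg[0]->0 | ready=[0] | order so far=[4, 1, 5, 3, 2]
  pop 0: no out-edges | ready=[] | order so far=[4, 1, 5, 3, 2, 0]
  Result: [4, 1, 5, 3, 2, 0]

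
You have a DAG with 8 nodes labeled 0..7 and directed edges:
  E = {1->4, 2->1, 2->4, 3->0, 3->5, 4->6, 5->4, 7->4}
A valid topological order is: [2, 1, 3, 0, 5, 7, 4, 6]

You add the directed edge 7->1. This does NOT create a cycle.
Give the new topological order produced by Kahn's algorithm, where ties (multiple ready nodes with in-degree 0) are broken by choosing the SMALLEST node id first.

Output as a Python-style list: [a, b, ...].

Answer: [2, 3, 0, 5, 7, 1, 4, 6]

Derivation:
Old toposort: [2, 1, 3, 0, 5, 7, 4, 6]
Added edge: 7->1
Position of 7 (5) > position of 1 (1). Must reorder: 7 must now come before 1.
Run Kahn's algorithm (break ties by smallest node id):
  initial in-degrees: [1, 2, 0, 0, 4, 1, 1, 0]
  ready (indeg=0): [2, 3, 7]
  pop 2: indeg[1]->1; indeg[4]->3 | ready=[3, 7] | order so far=[2]
  pop 3: indeg[0]->0; indeg[5]->0 | ready=[0, 5, 7] | order so far=[2, 3]
  pop 0: no out-edges | ready=[5, 7] | order so far=[2, 3, 0]
  pop 5: indeg[4]->2 | ready=[7] | order so far=[2, 3, 0, 5]
  pop 7: indeg[1]->0; indeg[4]->1 | ready=[1] | order so far=[2, 3, 0, 5, 7]
  pop 1: indeg[4]->0 | ready=[4] | order so far=[2, 3, 0, 5, 7, 1]
  pop 4: indeg[6]->0 | ready=[6] | order so far=[2, 3, 0, 5, 7, 1, 4]
  pop 6: no out-edges | ready=[] | order so far=[2, 3, 0, 5, 7, 1, 4, 6]
  Result: [2, 3, 0, 5, 7, 1, 4, 6]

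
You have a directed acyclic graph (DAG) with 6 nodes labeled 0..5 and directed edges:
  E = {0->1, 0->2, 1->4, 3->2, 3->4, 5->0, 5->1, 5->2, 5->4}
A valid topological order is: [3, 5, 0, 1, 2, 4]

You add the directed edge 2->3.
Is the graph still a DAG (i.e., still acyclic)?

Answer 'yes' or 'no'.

Answer: no

Derivation:
Given toposort: [3, 5, 0, 1, 2, 4]
Position of 2: index 4; position of 3: index 0
New edge 2->3: backward (u after v in old order)
Backward edge: old toposort is now invalid. Check if this creates a cycle.
Does 3 already reach 2? Reachable from 3: [2, 3, 4]. YES -> cycle!
Still a DAG? no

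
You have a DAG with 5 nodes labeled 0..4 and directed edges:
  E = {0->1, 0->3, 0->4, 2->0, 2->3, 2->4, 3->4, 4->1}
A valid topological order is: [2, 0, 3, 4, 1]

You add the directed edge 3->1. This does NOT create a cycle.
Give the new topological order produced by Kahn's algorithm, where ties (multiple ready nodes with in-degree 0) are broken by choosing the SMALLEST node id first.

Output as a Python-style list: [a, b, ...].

Old toposort: [2, 0, 3, 4, 1]
Added edge: 3->1
Position of 3 (2) < position of 1 (4). Old order still valid.
Run Kahn's algorithm (break ties by smallest node id):
  initial in-degrees: [1, 3, 0, 2, 3]
  ready (indeg=0): [2]
  pop 2: indeg[0]->0; indeg[3]->1; indeg[4]->2 | ready=[0] | order so far=[2]
  pop 0: indeg[1]->2; indeg[3]->0; indeg[4]->1 | ready=[3] | order so far=[2, 0]
  pop 3: indeg[1]->1; indeg[4]->0 | ready=[4] | order so far=[2, 0, 3]
  pop 4: indeg[1]->0 | ready=[1] | order so far=[2, 0, 3, 4]
  pop 1: no out-edges | ready=[] | order so far=[2, 0, 3, 4, 1]
  Result: [2, 0, 3, 4, 1]

Answer: [2, 0, 3, 4, 1]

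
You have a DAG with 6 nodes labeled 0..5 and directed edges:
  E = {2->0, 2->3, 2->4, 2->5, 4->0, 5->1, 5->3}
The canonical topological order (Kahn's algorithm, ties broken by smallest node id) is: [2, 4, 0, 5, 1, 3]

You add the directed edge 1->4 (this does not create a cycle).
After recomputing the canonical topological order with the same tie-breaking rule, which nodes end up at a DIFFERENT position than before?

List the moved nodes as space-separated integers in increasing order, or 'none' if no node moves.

Old toposort: [2, 4, 0, 5, 1, 3]
Added edge 1->4
Recompute Kahn (smallest-id tiebreak):
  initial in-degrees: [2, 1, 0, 2, 2, 1]
  ready (indeg=0): [2]
  pop 2: indeg[0]->1; indeg[3]->1; indeg[4]->1; indeg[5]->0 | ready=[5] | order so far=[2]
  pop 5: indeg[1]->0; indeg[3]->0 | ready=[1, 3] | order so far=[2, 5]
  pop 1: indeg[4]->0 | ready=[3, 4] | order so far=[2, 5, 1]
  pop 3: no out-edges | ready=[4] | order so far=[2, 5, 1, 3]
  pop 4: indeg[0]->0 | ready=[0] | order so far=[2, 5, 1, 3, 4]
  pop 0: no out-edges | ready=[] | order so far=[2, 5, 1, 3, 4, 0]
New canonical toposort: [2, 5, 1, 3, 4, 0]
Compare positions:
  Node 0: index 2 -> 5 (moved)
  Node 1: index 4 -> 2 (moved)
  Node 2: index 0 -> 0 (same)
  Node 3: index 5 -> 3 (moved)
  Node 4: index 1 -> 4 (moved)
  Node 5: index 3 -> 1 (moved)
Nodes that changed position: 0 1 3 4 5

Answer: 0 1 3 4 5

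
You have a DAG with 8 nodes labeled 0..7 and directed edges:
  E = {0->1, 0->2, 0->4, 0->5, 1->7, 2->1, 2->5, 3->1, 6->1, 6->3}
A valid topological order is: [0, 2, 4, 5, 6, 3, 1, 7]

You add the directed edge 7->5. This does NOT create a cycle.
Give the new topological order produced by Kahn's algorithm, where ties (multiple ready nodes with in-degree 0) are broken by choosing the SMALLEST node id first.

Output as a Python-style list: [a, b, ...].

Answer: [0, 2, 4, 6, 3, 1, 7, 5]

Derivation:
Old toposort: [0, 2, 4, 5, 6, 3, 1, 7]
Added edge: 7->5
Position of 7 (7) > position of 5 (3). Must reorder: 7 must now come before 5.
Run Kahn's algorithm (break ties by smallest node id):
  initial in-degrees: [0, 4, 1, 1, 1, 3, 0, 1]
  ready (indeg=0): [0, 6]
  pop 0: indeg[1]->3; indeg[2]->0; indeg[4]->0; indeg[5]->2 | ready=[2, 4, 6] | order so far=[0]
  pop 2: indeg[1]->2; indeg[5]->1 | ready=[4, 6] | order so far=[0, 2]
  pop 4: no out-edges | ready=[6] | order so far=[0, 2, 4]
  pop 6: indeg[1]->1; indeg[3]->0 | ready=[3] | order so far=[0, 2, 4, 6]
  pop 3: indeg[1]->0 | ready=[1] | order so far=[0, 2, 4, 6, 3]
  pop 1: indeg[7]->0 | ready=[7] | order so far=[0, 2, 4, 6, 3, 1]
  pop 7: indeg[5]->0 | ready=[5] | order so far=[0, 2, 4, 6, 3, 1, 7]
  pop 5: no out-edges | ready=[] | order so far=[0, 2, 4, 6, 3, 1, 7, 5]
  Result: [0, 2, 4, 6, 3, 1, 7, 5]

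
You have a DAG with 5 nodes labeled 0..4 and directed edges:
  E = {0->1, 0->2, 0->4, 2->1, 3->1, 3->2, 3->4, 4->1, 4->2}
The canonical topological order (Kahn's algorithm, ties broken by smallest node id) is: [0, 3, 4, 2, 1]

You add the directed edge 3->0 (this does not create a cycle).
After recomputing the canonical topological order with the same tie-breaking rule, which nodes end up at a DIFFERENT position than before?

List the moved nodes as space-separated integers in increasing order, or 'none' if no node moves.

Old toposort: [0, 3, 4, 2, 1]
Added edge 3->0
Recompute Kahn (smallest-id tiebreak):
  initial in-degrees: [1, 4, 3, 0, 2]
  ready (indeg=0): [3]
  pop 3: indeg[0]->0; indeg[1]->3; indeg[2]->2; indeg[4]->1 | ready=[0] | order so far=[3]
  pop 0: indeg[1]->2; indeg[2]->1; indeg[4]->0 | ready=[4] | order so far=[3, 0]
  pop 4: indeg[1]->1; indeg[2]->0 | ready=[2] | order so far=[3, 0, 4]
  pop 2: indeg[1]->0 | ready=[1] | order so far=[3, 0, 4, 2]
  pop 1: no out-edges | ready=[] | order so far=[3, 0, 4, 2, 1]
New canonical toposort: [3, 0, 4, 2, 1]
Compare positions:
  Node 0: index 0 -> 1 (moved)
  Node 1: index 4 -> 4 (same)
  Node 2: index 3 -> 3 (same)
  Node 3: index 1 -> 0 (moved)
  Node 4: index 2 -> 2 (same)
Nodes that changed position: 0 3

Answer: 0 3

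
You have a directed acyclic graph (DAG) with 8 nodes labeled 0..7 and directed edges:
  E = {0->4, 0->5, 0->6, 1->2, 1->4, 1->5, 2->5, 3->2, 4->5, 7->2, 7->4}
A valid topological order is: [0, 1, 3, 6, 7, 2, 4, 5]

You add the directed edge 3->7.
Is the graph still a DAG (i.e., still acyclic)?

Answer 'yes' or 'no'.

Given toposort: [0, 1, 3, 6, 7, 2, 4, 5]
Position of 3: index 2; position of 7: index 4
New edge 3->7: forward
Forward edge: respects the existing order. Still a DAG, same toposort still valid.
Still a DAG? yes

Answer: yes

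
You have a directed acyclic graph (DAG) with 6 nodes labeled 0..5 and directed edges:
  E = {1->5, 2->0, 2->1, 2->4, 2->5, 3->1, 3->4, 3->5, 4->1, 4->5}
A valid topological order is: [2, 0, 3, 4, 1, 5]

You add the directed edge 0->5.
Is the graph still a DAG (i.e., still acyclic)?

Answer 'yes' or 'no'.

Given toposort: [2, 0, 3, 4, 1, 5]
Position of 0: index 1; position of 5: index 5
New edge 0->5: forward
Forward edge: respects the existing order. Still a DAG, same toposort still valid.
Still a DAG? yes

Answer: yes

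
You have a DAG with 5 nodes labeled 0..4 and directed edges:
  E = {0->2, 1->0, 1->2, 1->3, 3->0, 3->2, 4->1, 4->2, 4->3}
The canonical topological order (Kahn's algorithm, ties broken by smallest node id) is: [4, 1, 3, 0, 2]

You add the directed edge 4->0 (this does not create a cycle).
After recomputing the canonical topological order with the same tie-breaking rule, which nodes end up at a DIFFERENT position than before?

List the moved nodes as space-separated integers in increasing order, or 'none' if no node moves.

Old toposort: [4, 1, 3, 0, 2]
Added edge 4->0
Recompute Kahn (smallest-id tiebreak):
  initial in-degrees: [3, 1, 4, 2, 0]
  ready (indeg=0): [4]
  pop 4: indeg[0]->2; indeg[1]->0; indeg[2]->3; indeg[3]->1 | ready=[1] | order so far=[4]
  pop 1: indeg[0]->1; indeg[2]->2; indeg[3]->0 | ready=[3] | order so far=[4, 1]
  pop 3: indeg[0]->0; indeg[2]->1 | ready=[0] | order so far=[4, 1, 3]
  pop 0: indeg[2]->0 | ready=[2] | order so far=[4, 1, 3, 0]
  pop 2: no out-edges | ready=[] | order so far=[4, 1, 3, 0, 2]
New canonical toposort: [4, 1, 3, 0, 2]
Compare positions:
  Node 0: index 3 -> 3 (same)
  Node 1: index 1 -> 1 (same)
  Node 2: index 4 -> 4 (same)
  Node 3: index 2 -> 2 (same)
  Node 4: index 0 -> 0 (same)
Nodes that changed position: none

Answer: none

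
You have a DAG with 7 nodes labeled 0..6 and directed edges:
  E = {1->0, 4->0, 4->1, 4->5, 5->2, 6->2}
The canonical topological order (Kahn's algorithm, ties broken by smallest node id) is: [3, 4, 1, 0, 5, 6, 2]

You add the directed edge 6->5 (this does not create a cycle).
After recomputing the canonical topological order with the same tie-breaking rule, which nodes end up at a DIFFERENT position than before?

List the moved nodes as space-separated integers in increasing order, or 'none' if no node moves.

Answer: 5 6

Derivation:
Old toposort: [3, 4, 1, 0, 5, 6, 2]
Added edge 6->5
Recompute Kahn (smallest-id tiebreak):
  initial in-degrees: [2, 1, 2, 0, 0, 2, 0]
  ready (indeg=0): [3, 4, 6]
  pop 3: no out-edges | ready=[4, 6] | order so far=[3]
  pop 4: indeg[0]->1; indeg[1]->0; indeg[5]->1 | ready=[1, 6] | order so far=[3, 4]
  pop 1: indeg[0]->0 | ready=[0, 6] | order so far=[3, 4, 1]
  pop 0: no out-edges | ready=[6] | order so far=[3, 4, 1, 0]
  pop 6: indeg[2]->1; indeg[5]->0 | ready=[5] | order so far=[3, 4, 1, 0, 6]
  pop 5: indeg[2]->0 | ready=[2] | order so far=[3, 4, 1, 0, 6, 5]
  pop 2: no out-edges | ready=[] | order so far=[3, 4, 1, 0, 6, 5, 2]
New canonical toposort: [3, 4, 1, 0, 6, 5, 2]
Compare positions:
  Node 0: index 3 -> 3 (same)
  Node 1: index 2 -> 2 (same)
  Node 2: index 6 -> 6 (same)
  Node 3: index 0 -> 0 (same)
  Node 4: index 1 -> 1 (same)
  Node 5: index 4 -> 5 (moved)
  Node 6: index 5 -> 4 (moved)
Nodes that changed position: 5 6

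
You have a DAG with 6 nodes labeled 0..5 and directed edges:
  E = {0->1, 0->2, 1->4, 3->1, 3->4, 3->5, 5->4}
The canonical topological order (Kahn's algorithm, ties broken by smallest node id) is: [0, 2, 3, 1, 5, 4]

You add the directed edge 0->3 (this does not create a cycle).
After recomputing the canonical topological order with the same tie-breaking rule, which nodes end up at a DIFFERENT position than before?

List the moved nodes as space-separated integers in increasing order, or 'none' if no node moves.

Old toposort: [0, 2, 3, 1, 5, 4]
Added edge 0->3
Recompute Kahn (smallest-id tiebreak):
  initial in-degrees: [0, 2, 1, 1, 3, 1]
  ready (indeg=0): [0]
  pop 0: indeg[1]->1; indeg[2]->0; indeg[3]->0 | ready=[2, 3] | order so far=[0]
  pop 2: no out-edges | ready=[3] | order so far=[0, 2]
  pop 3: indeg[1]->0; indeg[4]->2; indeg[5]->0 | ready=[1, 5] | order so far=[0, 2, 3]
  pop 1: indeg[4]->1 | ready=[5] | order so far=[0, 2, 3, 1]
  pop 5: indeg[4]->0 | ready=[4] | order so far=[0, 2, 3, 1, 5]
  pop 4: no out-edges | ready=[] | order so far=[0, 2, 3, 1, 5, 4]
New canonical toposort: [0, 2, 3, 1, 5, 4]
Compare positions:
  Node 0: index 0 -> 0 (same)
  Node 1: index 3 -> 3 (same)
  Node 2: index 1 -> 1 (same)
  Node 3: index 2 -> 2 (same)
  Node 4: index 5 -> 5 (same)
  Node 5: index 4 -> 4 (same)
Nodes that changed position: none

Answer: none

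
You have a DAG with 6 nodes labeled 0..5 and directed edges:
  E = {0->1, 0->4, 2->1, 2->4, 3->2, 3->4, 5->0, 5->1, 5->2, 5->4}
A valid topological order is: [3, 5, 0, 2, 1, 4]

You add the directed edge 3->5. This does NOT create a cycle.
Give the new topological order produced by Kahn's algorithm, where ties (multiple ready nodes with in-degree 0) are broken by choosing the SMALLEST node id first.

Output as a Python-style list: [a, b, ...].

Answer: [3, 5, 0, 2, 1, 4]

Derivation:
Old toposort: [3, 5, 0, 2, 1, 4]
Added edge: 3->5
Position of 3 (0) < position of 5 (1). Old order still valid.
Run Kahn's algorithm (break ties by smallest node id):
  initial in-degrees: [1, 3, 2, 0, 4, 1]
  ready (indeg=0): [3]
  pop 3: indeg[2]->1; indeg[4]->3; indeg[5]->0 | ready=[5] | order so far=[3]
  pop 5: indeg[0]->0; indeg[1]->2; indeg[2]->0; indeg[4]->2 | ready=[0, 2] | order so far=[3, 5]
  pop 0: indeg[1]->1; indeg[4]->1 | ready=[2] | order so far=[3, 5, 0]
  pop 2: indeg[1]->0; indeg[4]->0 | ready=[1, 4] | order so far=[3, 5, 0, 2]
  pop 1: no out-edges | ready=[4] | order so far=[3, 5, 0, 2, 1]
  pop 4: no out-edges | ready=[] | order so far=[3, 5, 0, 2, 1, 4]
  Result: [3, 5, 0, 2, 1, 4]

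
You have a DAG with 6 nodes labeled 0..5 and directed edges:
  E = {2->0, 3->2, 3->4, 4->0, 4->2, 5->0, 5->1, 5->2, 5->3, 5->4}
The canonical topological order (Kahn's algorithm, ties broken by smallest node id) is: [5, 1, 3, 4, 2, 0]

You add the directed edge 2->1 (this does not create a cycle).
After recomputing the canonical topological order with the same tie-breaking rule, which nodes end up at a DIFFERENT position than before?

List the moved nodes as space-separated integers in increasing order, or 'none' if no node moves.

Answer: 0 1 2 3 4

Derivation:
Old toposort: [5, 1, 3, 4, 2, 0]
Added edge 2->1
Recompute Kahn (smallest-id tiebreak):
  initial in-degrees: [3, 2, 3, 1, 2, 0]
  ready (indeg=0): [5]
  pop 5: indeg[0]->2; indeg[1]->1; indeg[2]->2; indeg[3]->0; indeg[4]->1 | ready=[3] | order so far=[5]
  pop 3: indeg[2]->1; indeg[4]->0 | ready=[4] | order so far=[5, 3]
  pop 4: indeg[0]->1; indeg[2]->0 | ready=[2] | order so far=[5, 3, 4]
  pop 2: indeg[0]->0; indeg[1]->0 | ready=[0, 1] | order so far=[5, 3, 4, 2]
  pop 0: no out-edges | ready=[1] | order so far=[5, 3, 4, 2, 0]
  pop 1: no out-edges | ready=[] | order so far=[5, 3, 4, 2, 0, 1]
New canonical toposort: [5, 3, 4, 2, 0, 1]
Compare positions:
  Node 0: index 5 -> 4 (moved)
  Node 1: index 1 -> 5 (moved)
  Node 2: index 4 -> 3 (moved)
  Node 3: index 2 -> 1 (moved)
  Node 4: index 3 -> 2 (moved)
  Node 5: index 0 -> 0 (same)
Nodes that changed position: 0 1 2 3 4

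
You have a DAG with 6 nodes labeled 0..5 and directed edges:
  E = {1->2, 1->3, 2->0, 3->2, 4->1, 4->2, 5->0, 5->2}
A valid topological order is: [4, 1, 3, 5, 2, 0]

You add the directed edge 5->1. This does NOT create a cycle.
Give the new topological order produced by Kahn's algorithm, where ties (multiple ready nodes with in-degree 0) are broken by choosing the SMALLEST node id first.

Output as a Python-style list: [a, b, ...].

Answer: [4, 5, 1, 3, 2, 0]

Derivation:
Old toposort: [4, 1, 3, 5, 2, 0]
Added edge: 5->1
Position of 5 (3) > position of 1 (1). Must reorder: 5 must now come before 1.
Run Kahn's algorithm (break ties by smallest node id):
  initial in-degrees: [2, 2, 4, 1, 0, 0]
  ready (indeg=0): [4, 5]
  pop 4: indeg[1]->1; indeg[2]->3 | ready=[5] | order so far=[4]
  pop 5: indeg[0]->1; indeg[1]->0; indeg[2]->2 | ready=[1] | order so far=[4, 5]
  pop 1: indeg[2]->1; indeg[3]->0 | ready=[3] | order so far=[4, 5, 1]
  pop 3: indeg[2]->0 | ready=[2] | order so far=[4, 5, 1, 3]
  pop 2: indeg[0]->0 | ready=[0] | order so far=[4, 5, 1, 3, 2]
  pop 0: no out-edges | ready=[] | order so far=[4, 5, 1, 3, 2, 0]
  Result: [4, 5, 1, 3, 2, 0]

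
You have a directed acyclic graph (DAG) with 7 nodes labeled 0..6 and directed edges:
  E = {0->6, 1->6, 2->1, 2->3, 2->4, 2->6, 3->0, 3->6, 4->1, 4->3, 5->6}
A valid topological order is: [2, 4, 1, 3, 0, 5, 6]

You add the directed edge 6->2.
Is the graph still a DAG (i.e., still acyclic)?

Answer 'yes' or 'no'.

Answer: no

Derivation:
Given toposort: [2, 4, 1, 3, 0, 5, 6]
Position of 6: index 6; position of 2: index 0
New edge 6->2: backward (u after v in old order)
Backward edge: old toposort is now invalid. Check if this creates a cycle.
Does 2 already reach 6? Reachable from 2: [0, 1, 2, 3, 4, 6]. YES -> cycle!
Still a DAG? no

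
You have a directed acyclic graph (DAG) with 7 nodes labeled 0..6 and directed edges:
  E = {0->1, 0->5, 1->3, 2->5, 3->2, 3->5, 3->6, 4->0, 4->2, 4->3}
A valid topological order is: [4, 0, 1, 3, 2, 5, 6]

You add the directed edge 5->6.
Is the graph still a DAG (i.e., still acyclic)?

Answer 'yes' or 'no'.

Answer: yes

Derivation:
Given toposort: [4, 0, 1, 3, 2, 5, 6]
Position of 5: index 5; position of 6: index 6
New edge 5->6: forward
Forward edge: respects the existing order. Still a DAG, same toposort still valid.
Still a DAG? yes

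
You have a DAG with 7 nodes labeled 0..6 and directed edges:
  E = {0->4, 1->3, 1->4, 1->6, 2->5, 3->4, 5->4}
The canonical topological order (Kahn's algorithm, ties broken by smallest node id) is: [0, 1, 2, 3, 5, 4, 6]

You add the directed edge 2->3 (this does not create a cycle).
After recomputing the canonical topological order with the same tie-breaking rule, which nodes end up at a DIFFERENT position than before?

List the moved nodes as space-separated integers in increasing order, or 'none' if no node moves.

Old toposort: [0, 1, 2, 3, 5, 4, 6]
Added edge 2->3
Recompute Kahn (smallest-id tiebreak):
  initial in-degrees: [0, 0, 0, 2, 4, 1, 1]
  ready (indeg=0): [0, 1, 2]
  pop 0: indeg[4]->3 | ready=[1, 2] | order so far=[0]
  pop 1: indeg[3]->1; indeg[4]->2; indeg[6]->0 | ready=[2, 6] | order so far=[0, 1]
  pop 2: indeg[3]->0; indeg[5]->0 | ready=[3, 5, 6] | order so far=[0, 1, 2]
  pop 3: indeg[4]->1 | ready=[5, 6] | order so far=[0, 1, 2, 3]
  pop 5: indeg[4]->0 | ready=[4, 6] | order so far=[0, 1, 2, 3, 5]
  pop 4: no out-edges | ready=[6] | order so far=[0, 1, 2, 3, 5, 4]
  pop 6: no out-edges | ready=[] | order so far=[0, 1, 2, 3, 5, 4, 6]
New canonical toposort: [0, 1, 2, 3, 5, 4, 6]
Compare positions:
  Node 0: index 0 -> 0 (same)
  Node 1: index 1 -> 1 (same)
  Node 2: index 2 -> 2 (same)
  Node 3: index 3 -> 3 (same)
  Node 4: index 5 -> 5 (same)
  Node 5: index 4 -> 4 (same)
  Node 6: index 6 -> 6 (same)
Nodes that changed position: none

Answer: none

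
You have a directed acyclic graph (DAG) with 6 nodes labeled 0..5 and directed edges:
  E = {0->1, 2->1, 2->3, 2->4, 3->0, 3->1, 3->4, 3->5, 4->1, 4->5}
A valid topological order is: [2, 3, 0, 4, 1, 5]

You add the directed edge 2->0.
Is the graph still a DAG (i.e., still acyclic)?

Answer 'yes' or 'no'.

Given toposort: [2, 3, 0, 4, 1, 5]
Position of 2: index 0; position of 0: index 2
New edge 2->0: forward
Forward edge: respects the existing order. Still a DAG, same toposort still valid.
Still a DAG? yes

Answer: yes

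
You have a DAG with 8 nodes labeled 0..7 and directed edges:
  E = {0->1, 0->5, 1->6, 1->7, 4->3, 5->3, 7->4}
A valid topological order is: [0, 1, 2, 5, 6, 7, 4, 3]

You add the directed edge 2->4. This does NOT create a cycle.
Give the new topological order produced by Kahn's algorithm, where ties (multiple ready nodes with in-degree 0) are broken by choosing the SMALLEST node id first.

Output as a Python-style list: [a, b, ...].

Old toposort: [0, 1, 2, 5, 6, 7, 4, 3]
Added edge: 2->4
Position of 2 (2) < position of 4 (6). Old order still valid.
Run Kahn's algorithm (break ties by smallest node id):
  initial in-degrees: [0, 1, 0, 2, 2, 1, 1, 1]
  ready (indeg=0): [0, 2]
  pop 0: indeg[1]->0; indeg[5]->0 | ready=[1, 2, 5] | order so far=[0]
  pop 1: indeg[6]->0; indeg[7]->0 | ready=[2, 5, 6, 7] | order so far=[0, 1]
  pop 2: indeg[4]->1 | ready=[5, 6, 7] | order so far=[0, 1, 2]
  pop 5: indeg[3]->1 | ready=[6, 7] | order so far=[0, 1, 2, 5]
  pop 6: no out-edges | ready=[7] | order so far=[0, 1, 2, 5, 6]
  pop 7: indeg[4]->0 | ready=[4] | order so far=[0, 1, 2, 5, 6, 7]
  pop 4: indeg[3]->0 | ready=[3] | order so far=[0, 1, 2, 5, 6, 7, 4]
  pop 3: no out-edges | ready=[] | order so far=[0, 1, 2, 5, 6, 7, 4, 3]
  Result: [0, 1, 2, 5, 6, 7, 4, 3]

Answer: [0, 1, 2, 5, 6, 7, 4, 3]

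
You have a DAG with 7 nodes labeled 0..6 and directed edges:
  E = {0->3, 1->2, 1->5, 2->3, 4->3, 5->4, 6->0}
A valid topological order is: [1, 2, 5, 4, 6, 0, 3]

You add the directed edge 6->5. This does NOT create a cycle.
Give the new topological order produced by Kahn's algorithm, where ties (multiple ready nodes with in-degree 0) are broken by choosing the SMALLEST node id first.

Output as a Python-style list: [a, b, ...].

Answer: [1, 2, 6, 0, 5, 4, 3]

Derivation:
Old toposort: [1, 2, 5, 4, 6, 0, 3]
Added edge: 6->5
Position of 6 (4) > position of 5 (2). Must reorder: 6 must now come before 5.
Run Kahn's algorithm (break ties by smallest node id):
  initial in-degrees: [1, 0, 1, 3, 1, 2, 0]
  ready (indeg=0): [1, 6]
  pop 1: indeg[2]->0; indeg[5]->1 | ready=[2, 6] | order so far=[1]
  pop 2: indeg[3]->2 | ready=[6] | order so far=[1, 2]
  pop 6: indeg[0]->0; indeg[5]->0 | ready=[0, 5] | order so far=[1, 2, 6]
  pop 0: indeg[3]->1 | ready=[5] | order so far=[1, 2, 6, 0]
  pop 5: indeg[4]->0 | ready=[4] | order so far=[1, 2, 6, 0, 5]
  pop 4: indeg[3]->0 | ready=[3] | order so far=[1, 2, 6, 0, 5, 4]
  pop 3: no out-edges | ready=[] | order so far=[1, 2, 6, 0, 5, 4, 3]
  Result: [1, 2, 6, 0, 5, 4, 3]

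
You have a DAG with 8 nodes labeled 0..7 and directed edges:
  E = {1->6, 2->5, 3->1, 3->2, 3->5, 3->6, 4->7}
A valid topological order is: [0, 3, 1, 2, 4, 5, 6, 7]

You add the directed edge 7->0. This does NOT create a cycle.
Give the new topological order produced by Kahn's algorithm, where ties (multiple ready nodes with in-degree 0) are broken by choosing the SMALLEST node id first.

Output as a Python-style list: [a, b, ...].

Old toposort: [0, 3, 1, 2, 4, 5, 6, 7]
Added edge: 7->0
Position of 7 (7) > position of 0 (0). Must reorder: 7 must now come before 0.
Run Kahn's algorithm (break ties by smallest node id):
  initial in-degrees: [1, 1, 1, 0, 0, 2, 2, 1]
  ready (indeg=0): [3, 4]
  pop 3: indeg[1]->0; indeg[2]->0; indeg[5]->1; indeg[6]->1 | ready=[1, 2, 4] | order so far=[3]
  pop 1: indeg[6]->0 | ready=[2, 4, 6] | order so far=[3, 1]
  pop 2: indeg[5]->0 | ready=[4, 5, 6] | order so far=[3, 1, 2]
  pop 4: indeg[7]->0 | ready=[5, 6, 7] | order so far=[3, 1, 2, 4]
  pop 5: no out-edges | ready=[6, 7] | order so far=[3, 1, 2, 4, 5]
  pop 6: no out-edges | ready=[7] | order so far=[3, 1, 2, 4, 5, 6]
  pop 7: indeg[0]->0 | ready=[0] | order so far=[3, 1, 2, 4, 5, 6, 7]
  pop 0: no out-edges | ready=[] | order so far=[3, 1, 2, 4, 5, 6, 7, 0]
  Result: [3, 1, 2, 4, 5, 6, 7, 0]

Answer: [3, 1, 2, 4, 5, 6, 7, 0]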